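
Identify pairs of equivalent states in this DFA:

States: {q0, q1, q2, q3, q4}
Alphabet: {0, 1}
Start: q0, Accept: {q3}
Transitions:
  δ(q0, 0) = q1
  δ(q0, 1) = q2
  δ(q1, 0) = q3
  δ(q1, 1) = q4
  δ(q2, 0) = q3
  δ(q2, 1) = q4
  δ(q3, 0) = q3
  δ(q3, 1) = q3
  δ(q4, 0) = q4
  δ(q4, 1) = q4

Using the table-filling algorithm:
Round 0 – mark pairs where exactly one state is accepting: (q0,q3), (q1,q3), (q2,q3), (q3,q4)
Round 1 – newly marked: (q0,q1) [on 0: q1 vs q3, already marked]; (q0,q2) [on 0: q1 vs q3, already marked]; (q1,q4) [on 0: q3 vs q4, already marked]; (q2,q4) [on 0: q3 vs q4, already marked]
Round 2 – newly marked: (q0,q4) [on 0: q1 vs q4, already marked]
No further pairs can be marked.
(q1, q2) unmarked: δ(q1,0)=q3, δ(q2,0)=q3; δ(q1,1)=q4, δ(q2,1)=q4 → equivalent
Equivalent pairs: (q1, q2)

Final answer: Equivalent pairs: (q1, q2)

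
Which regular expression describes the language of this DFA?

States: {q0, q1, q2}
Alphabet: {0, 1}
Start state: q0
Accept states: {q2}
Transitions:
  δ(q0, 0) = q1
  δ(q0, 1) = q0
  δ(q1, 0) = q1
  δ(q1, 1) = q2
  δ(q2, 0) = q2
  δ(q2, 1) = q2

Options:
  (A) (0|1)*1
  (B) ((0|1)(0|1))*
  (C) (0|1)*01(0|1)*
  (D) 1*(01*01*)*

Testing sample strings against the DFA:
  '1111' -> rejected
  '11011' -> accepted
  '0000' -> rejected
  '01' -> accepted
Checking each option for a counterexample:
  (A) (0|1)*1: '1' is rejected by the DFA but matches the regex → eliminated
  (B) ((0|1)(0|1))*: ε is rejected by the DFA but matches the regex → eliminated
  (C) (0|1)*01(0|1)*: agrees with the DFA on all strings of length ≤ 4
  (D) 1*(01*01*)*: ε is rejected by the DFA but matches the regex → eliminated
Only (C) (0|1)*01(0|1)* is consistent with the DFA.

Final answer: (C) (0|1)*01(0|1)*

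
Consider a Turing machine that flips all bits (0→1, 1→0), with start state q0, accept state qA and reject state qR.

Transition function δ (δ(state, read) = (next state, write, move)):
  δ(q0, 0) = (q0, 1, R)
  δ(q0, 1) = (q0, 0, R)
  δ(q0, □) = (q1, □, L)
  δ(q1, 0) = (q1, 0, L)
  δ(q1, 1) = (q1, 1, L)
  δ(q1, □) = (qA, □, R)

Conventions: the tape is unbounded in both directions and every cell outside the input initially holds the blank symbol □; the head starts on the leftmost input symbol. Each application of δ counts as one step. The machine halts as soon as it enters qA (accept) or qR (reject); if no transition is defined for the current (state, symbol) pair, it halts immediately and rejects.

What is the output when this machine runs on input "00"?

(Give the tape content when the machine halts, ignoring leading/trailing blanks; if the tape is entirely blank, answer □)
Step 0: [q0]00 (head at position 0)
Step 1: δ(q0, 0) = (q0, 1, R)  ⊢  1[q0]0 (head at position 1)
Step 2: δ(q0, 0) = (q0, 1, R)  ⊢  11[q0]□ (head at position 2)
Step 3: δ(q0, □) = (q1, □, L)  ⊢  1[q1]1□ (head at position 1)
Step 4: δ(q1, 1) = (q1, 1, L)  ⊢  [q1]11□ (head at position 0)
Step 5: δ(q1, 1) = (q1, 1, L)  ⊢  [q1]□11□ (head at position -1)
Step 6: δ(q1, □) = (qA, □, R)  ⊢  □[qA]11□ (head at position 0)
The machine is in qA, so it halts and accepts.
Tape content when halted (ignoring surrounding blanks): 11

Final answer: Output: 11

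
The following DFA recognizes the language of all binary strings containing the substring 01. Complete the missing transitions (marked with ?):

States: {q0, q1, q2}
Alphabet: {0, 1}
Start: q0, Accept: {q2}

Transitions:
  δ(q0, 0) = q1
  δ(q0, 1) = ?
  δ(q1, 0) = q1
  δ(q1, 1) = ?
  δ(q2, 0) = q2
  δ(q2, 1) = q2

What each state remembers (consistent with the given transitions and accept states):
  q0: 01 not seen yet and the last symbol was not 0
  q1: 01 not seen yet and the last symbol was 0
  q2: the substring 01 has already been seen
Filling in the missing entries:
  δ(q0, 1): in q0 (01 not seen yet and the last symbol was not 0), after reading 1 we have: 01 not seen yet and the last symbol was not 0 → q0
  δ(q1, 1): in q1 (01 not seen yet and the last symbol was 0), after reading 1 we have: the substring 01 has already been seen → q2

Final answer: δ(q0, 1) = q0; δ(q1, 1) = q2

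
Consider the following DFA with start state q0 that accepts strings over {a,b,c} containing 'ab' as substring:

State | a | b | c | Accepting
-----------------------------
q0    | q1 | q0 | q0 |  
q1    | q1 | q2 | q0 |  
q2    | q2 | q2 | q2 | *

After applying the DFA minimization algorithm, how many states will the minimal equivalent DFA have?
All 3 states are reachable from q0, so none can be removed as unreachable.
Table-filling: first mark every (accepting, non-accepting) pair as distinguishable (accepting: {q2}; non-accepting: {q0, q1}).
Round 1: (q0, q1) on 'b' go to q0 and q2, already distinguishable → mark.
Every pair of states is distinguishable, so the DFA is already minimal.
Equivalence classes: {q0}, {q1}, {q2} → 3 states.

Final answer: 3 states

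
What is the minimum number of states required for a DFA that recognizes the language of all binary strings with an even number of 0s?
Language: binary strings with an even number of 0s
Lower bound (Myhill–Nerode): the prefixes ε, 0 are pairwise distinguishable:
  ε vs 0: suffix ε distinguishes them (ε has zero 0s (accepted), 0 has one 0 (rejected))
So any DFA needs at least 2 states.
Upper bound: a DFA with 2 states exists (one state per class above).
Minimum states: 2

Final answer: 2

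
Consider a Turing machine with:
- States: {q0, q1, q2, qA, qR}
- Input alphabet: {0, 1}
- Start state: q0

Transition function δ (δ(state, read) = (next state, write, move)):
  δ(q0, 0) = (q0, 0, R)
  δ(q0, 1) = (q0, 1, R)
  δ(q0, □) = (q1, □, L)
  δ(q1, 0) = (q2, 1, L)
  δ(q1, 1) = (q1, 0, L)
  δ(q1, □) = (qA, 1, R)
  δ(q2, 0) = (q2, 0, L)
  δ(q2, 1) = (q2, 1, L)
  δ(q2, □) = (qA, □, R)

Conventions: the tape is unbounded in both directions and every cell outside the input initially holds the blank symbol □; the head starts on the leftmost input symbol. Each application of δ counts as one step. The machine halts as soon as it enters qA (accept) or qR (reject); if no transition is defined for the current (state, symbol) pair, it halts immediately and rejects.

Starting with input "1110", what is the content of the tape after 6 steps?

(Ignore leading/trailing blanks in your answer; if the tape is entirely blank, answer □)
Step 0: [q0]1110 (head at position 0)
Step 1: δ(q0, 1) = (q0, 1, R)  ⊢  1[q0]110 (head at position 1)
Step 2: δ(q0, 1) = (q0, 1, R)  ⊢  11[q0]10 (head at position 2)
Step 3: δ(q0, 1) = (q0, 1, R)  ⊢  111[q0]0 (head at position 3)
Step 4: δ(q0, 0) = (q0, 0, R)  ⊢  1110[q0]□ (head at position 4)
Step 5: δ(q0, □) = (q1, □, L)  ⊢  111[q1]0□ (head at position 3)
Step 6: δ(q1, 0) = (q2, 1, L)  ⊢  11[q2]11□ (head at position 2)
Tape after 6 steps (ignoring surrounding blanks): 1111

Final answer: Tape: 1111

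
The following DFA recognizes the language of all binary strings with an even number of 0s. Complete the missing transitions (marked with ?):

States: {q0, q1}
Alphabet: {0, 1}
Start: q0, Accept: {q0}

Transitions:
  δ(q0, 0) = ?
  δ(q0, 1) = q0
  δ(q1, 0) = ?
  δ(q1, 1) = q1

What each state remembers (consistent with the given transitions and accept states):
  q0: an even number of 0s has been read so far
  q1: an odd number of 0s has been read so far
Filling in the missing entries:
  δ(q0, 0): in q0 (an even number of 0s has been read so far), after reading 0 we have: an odd number of 0s has been read so far → q1
  δ(q1, 0): in q1 (an odd number of 0s has been read so far), after reading 0 we have: an even number of 0s has been read so far → q0

Final answer: δ(q0, 0) = q1; δ(q1, 0) = q0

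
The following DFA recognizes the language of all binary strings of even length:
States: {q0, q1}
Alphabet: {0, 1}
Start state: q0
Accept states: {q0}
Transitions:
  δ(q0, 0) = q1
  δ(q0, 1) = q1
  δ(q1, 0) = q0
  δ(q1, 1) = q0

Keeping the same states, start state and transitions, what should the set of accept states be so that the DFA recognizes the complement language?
The DFA is complete (every state has a transition on every symbol), so the complement
is recognized by the same DFA with accepting and non-accepting states swapped.
Original accept states: {q0}
Complement accept states = All states - Original accept states
= {q0, q1} - {q0}
= {q1}
Complement language: strings of ODD length

Final answer: {q1}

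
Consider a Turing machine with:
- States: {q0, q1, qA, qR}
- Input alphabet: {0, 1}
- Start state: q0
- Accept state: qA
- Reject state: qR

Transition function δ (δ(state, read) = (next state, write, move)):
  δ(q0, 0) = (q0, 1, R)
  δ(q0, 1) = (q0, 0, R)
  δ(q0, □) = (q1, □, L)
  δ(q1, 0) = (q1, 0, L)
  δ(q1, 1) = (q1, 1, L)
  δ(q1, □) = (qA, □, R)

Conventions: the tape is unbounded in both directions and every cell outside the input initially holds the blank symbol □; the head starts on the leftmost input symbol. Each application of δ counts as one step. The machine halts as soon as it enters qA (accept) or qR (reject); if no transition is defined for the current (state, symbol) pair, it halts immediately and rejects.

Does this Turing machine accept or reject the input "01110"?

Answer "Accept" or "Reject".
Step 0: [q0]01110 (head at position 0)
Step 1: δ(q0, 0) = (q0, 1, R)  ⊢  1[q0]1110 (head at position 1)
Step 2: δ(q0, 1) = (q0, 0, R)  ⊢  10[q0]110 (head at position 2)
Step 3: δ(q0, 1) = (q0, 0, R)  ⊢  100[q0]10 (head at position 3)
Step 4: δ(q0, 1) = (q0, 0, R)  ⊢  1000[q0]0 (head at position 4)
Step 5: δ(q0, 0) = (q0, 1, R)  ⊢  10001[q0]□ (head at position 5)
Step 6: δ(q0, □) = (q1, □, L)  ⊢  1000[q1]1□ (head at position 4)
Step 7: δ(q1, 1) = (q1, 1, L)  ⊢  100[q1]01□ (head at position 3)
Step 8: δ(q1, 0) = (q1, 0, L)  ⊢  10[q1]001□ (head at position 2)
Step 9: δ(q1, 0) = (q1, 0, L)  ⊢  1[q1]0001□ (head at position 1)
Step 10: δ(q1, 0) = (q1, 0, L)  ⊢  [q1]10001□ (head at position 0)
Step 11: δ(q1, 1) = (q1, 1, L)  ⊢  [q1]□10001□ (head at position -1)
Step 12: δ(q1, □) = (qA, □, R)  ⊢  □[qA]10001□ (head at position 0)
The machine is in qA, so it halts and accepts.

Final answer: Accept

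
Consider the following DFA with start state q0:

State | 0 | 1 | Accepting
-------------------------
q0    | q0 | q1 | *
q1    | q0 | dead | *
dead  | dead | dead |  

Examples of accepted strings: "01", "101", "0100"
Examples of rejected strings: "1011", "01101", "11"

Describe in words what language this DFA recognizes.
binary strings with no two consecutive 1s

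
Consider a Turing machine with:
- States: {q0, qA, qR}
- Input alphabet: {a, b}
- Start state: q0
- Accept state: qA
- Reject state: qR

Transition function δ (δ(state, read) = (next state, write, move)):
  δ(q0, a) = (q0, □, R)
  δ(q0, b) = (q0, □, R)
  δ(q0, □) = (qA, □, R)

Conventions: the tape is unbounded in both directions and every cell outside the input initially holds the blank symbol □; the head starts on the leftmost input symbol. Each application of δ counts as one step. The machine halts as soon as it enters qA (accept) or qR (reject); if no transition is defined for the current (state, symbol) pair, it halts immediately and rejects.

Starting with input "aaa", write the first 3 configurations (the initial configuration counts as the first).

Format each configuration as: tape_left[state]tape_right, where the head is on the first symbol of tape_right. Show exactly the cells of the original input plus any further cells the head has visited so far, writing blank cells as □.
Step 0: [q0]aaa (head at position 0)
Step 1: δ(q0, a) = (q0, □, R)  ⊢  □[q0]aa (head at position 1)
Step 2: δ(q0, a) = (q0, □, R)  ⊢  □□[q0]a (head at position 2)

Final answer: [q0]aaa ⊢ □[q0]aa ⊢ □□[q0]a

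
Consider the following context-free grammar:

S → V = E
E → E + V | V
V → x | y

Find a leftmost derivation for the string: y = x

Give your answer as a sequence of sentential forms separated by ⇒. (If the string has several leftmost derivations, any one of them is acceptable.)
Start with S.
Step 1: the leftmost non-terminal is S; apply S → V = E:  V = E
Step 2: the leftmost non-terminal is V; apply V → y:  y = E
Step 3: the leftmost non-terminal is E; apply E → V:  y = V
Step 4: the leftmost non-terminal is V; apply V → x:  y = x

Final answer: S ⇒ V = E ⇒ y = E ⇒ y = V ⇒ y = x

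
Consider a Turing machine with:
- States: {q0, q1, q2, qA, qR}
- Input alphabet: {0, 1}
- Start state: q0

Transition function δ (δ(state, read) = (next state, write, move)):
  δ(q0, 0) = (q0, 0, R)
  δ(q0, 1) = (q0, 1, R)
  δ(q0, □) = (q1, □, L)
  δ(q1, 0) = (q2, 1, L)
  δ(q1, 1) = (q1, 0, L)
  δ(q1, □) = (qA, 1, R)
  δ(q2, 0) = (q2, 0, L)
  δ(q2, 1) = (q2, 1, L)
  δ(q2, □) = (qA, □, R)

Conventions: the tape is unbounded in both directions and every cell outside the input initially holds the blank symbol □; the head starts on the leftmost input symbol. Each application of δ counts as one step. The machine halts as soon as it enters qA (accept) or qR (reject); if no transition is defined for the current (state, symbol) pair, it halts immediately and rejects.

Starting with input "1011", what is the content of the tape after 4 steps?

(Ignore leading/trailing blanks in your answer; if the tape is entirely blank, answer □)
Step 0: [q0]1011 (head at position 0)
Step 1: δ(q0, 1) = (q0, 1, R)  ⊢  1[q0]011 (head at position 1)
Step 2: δ(q0, 0) = (q0, 0, R)  ⊢  10[q0]11 (head at position 2)
Step 3: δ(q0, 1) = (q0, 1, R)  ⊢  101[q0]1 (head at position 3)
Step 4: δ(q0, 1) = (q0, 1, R)  ⊢  1011[q0]□ (head at position 4)
Tape after 4 steps (ignoring surrounding blanks): 1011

Final answer: Tape: 1011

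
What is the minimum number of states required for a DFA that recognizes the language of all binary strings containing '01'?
Language: binary strings containing '01'
Lower bound (Myhill–Nerode): the prefixes ε, 0, 01 are pairwise distinguishable:
  ε vs 01: suffix ε distinguishes them (ε is rejected, 01 is accepted)
  0 vs 01: suffix ε distinguishes them (0 is rejected, 01 is accepted)
  ε vs 0: suffix 1 distinguishes them (ε·1 = 1 is rejected, 0·1 = 01 is accepted)
So any DFA needs at least 3 states.
Upper bound: a DFA with 3 states exists (one state per class above: 'no progress', 'last symbol 0', and 'seen 01' (accepting sink)).
Minimum states: 3

Final answer: 3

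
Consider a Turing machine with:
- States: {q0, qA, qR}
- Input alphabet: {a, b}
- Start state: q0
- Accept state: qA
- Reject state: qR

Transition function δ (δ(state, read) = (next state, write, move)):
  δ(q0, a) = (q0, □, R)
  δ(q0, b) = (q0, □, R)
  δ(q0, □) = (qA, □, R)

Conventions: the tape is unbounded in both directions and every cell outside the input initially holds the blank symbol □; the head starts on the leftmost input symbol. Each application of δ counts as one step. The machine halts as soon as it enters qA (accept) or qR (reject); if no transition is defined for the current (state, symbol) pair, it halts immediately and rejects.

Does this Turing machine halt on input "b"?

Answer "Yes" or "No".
Step 0: [q0]b (head at position 0)
Step 1: δ(q0, b) = (q0, □, R)  ⊢  □[q0]□ (head at position 1)
Step 2: δ(q0, □) = (qA, □, R)  ⊢  □□[qA]□ (head at position 2)
The machine is in qA, so it halts and accepts.
It halts after 2 steps.

Final answer: Yes - halts after 2 steps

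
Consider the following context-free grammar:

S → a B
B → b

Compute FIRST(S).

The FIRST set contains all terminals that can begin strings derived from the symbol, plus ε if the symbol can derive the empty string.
S has the single production S → a B, whose right-hand side begins with the terminal a. So FIRST(S) = {a}.

Final answer: {a}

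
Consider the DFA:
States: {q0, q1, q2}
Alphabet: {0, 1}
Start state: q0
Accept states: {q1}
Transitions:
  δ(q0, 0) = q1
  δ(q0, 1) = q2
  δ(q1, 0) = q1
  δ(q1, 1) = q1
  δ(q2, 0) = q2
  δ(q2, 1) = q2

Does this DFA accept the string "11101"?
Processing string "11101":
  q0 --1--> q2
  q2 --1--> q2
  q2 --1--> q2
  q2 --0--> q2
  q2 --1--> q2
Final state: q2
Accept states: {q1}
q2 is not an accept state, so the string is rejected.

Final answer: No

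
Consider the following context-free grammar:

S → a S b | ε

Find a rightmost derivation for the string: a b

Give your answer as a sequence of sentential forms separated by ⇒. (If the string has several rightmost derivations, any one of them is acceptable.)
Start with S.
Step 1: the rightmost non-terminal is S; apply S → a S b:  a S b
Step 2: the rightmost non-terminal is S; apply S → ε:  a b

Final answer: S ⇒ a S b ⇒ a b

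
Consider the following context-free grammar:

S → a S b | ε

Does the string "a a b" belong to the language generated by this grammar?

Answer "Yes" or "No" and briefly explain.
Every derivation applies S → a S b some number n of times and then S → ε, producing a^n b^n with equally many a's and b's. The string a a b has two a's but only one b, so it cannot be derived.

Final answer: No - no valid derivation exists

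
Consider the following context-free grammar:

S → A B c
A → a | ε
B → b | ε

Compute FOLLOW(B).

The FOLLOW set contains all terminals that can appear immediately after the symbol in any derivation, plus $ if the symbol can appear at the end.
B occurs in S → A B c, immediately followed by the terminal c. So FOLLOW(B) = {c}.

Final answer: {c}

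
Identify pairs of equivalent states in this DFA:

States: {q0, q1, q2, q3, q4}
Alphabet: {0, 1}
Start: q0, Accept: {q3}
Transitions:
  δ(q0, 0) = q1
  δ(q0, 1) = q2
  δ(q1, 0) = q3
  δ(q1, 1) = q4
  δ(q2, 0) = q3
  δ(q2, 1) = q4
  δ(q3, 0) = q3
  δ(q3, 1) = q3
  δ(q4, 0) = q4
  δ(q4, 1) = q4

Using the table-filling algorithm:
Round 0 – mark pairs where exactly one state is accepting: (q0,q3), (q1,q3), (q2,q3), (q3,q4)
Round 1 – newly marked: (q0,q1) [on 0: q1 vs q3, already marked]; (q0,q2) [on 0: q1 vs q3, already marked]; (q1,q4) [on 0: q3 vs q4, already marked]; (q2,q4) [on 0: q3 vs q4, already marked]
Round 2 – newly marked: (q0,q4) [on 0: q1 vs q4, already marked]
No further pairs can be marked.
(q1, q2) unmarked: δ(q1,0)=q3, δ(q2,0)=q3; δ(q1,1)=q4, δ(q2,1)=q4 → equivalent
Equivalent pairs: (q1, q2)

Final answer: Equivalent pairs: (q1, q2)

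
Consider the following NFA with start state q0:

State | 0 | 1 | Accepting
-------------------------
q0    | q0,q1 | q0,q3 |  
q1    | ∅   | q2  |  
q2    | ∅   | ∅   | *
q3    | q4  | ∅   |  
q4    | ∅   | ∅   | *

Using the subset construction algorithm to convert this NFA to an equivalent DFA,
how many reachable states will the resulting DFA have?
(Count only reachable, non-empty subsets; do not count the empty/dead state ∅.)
Start subset: {q0}
{q0}: on 0 → {q0, q1}, on 1 → {q0, q3}
{q0, q1}: on 0 → {q0, q1}, on 1 → {q0, q2, q3}
{q0, q3}: on 0 → {q0, q1, q4}, on 1 → {q0, q3}
{q0, q2, q3}: on 0 → {q0, q1, q4}, on 1 → {q0, q3}
{q0, q1, q4}: on 0 → {q0, q1}, on 1 → {q0, q2, q3}
Reachable non-empty subsets: {q0}, {q0, q1}, {q0, q3}, {q0, q2, q3}, {q0, q1, q4} — 5 in total.

Final answer: 5 states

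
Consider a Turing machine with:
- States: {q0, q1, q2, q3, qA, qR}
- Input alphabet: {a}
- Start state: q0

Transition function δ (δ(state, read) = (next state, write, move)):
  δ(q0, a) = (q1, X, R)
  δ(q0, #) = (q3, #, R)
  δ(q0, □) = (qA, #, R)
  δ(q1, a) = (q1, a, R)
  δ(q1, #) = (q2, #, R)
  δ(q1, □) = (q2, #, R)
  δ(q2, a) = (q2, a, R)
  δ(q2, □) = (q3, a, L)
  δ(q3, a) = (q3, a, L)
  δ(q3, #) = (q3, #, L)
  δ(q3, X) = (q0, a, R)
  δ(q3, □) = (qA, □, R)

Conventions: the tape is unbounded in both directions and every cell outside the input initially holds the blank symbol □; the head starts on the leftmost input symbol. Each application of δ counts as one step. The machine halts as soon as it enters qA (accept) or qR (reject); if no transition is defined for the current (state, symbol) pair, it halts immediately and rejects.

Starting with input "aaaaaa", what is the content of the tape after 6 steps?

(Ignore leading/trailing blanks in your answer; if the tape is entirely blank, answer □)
Step 0: [q0]aaaaaa (head at position 0)
Step 1: δ(q0, a) = (q1, X, R)  ⊢  X[q1]aaaaa (head at position 1)
Step 2: δ(q1, a) = (q1, a, R)  ⊢  Xa[q1]aaaa (head at position 2)
Step 3: δ(q1, a) = (q1, a, R)  ⊢  Xaa[q1]aaa (head at position 3)
Step 4: δ(q1, a) = (q1, a, R)  ⊢  Xaaa[q1]aa (head at position 4)
Step 5: δ(q1, a) = (q1, a, R)  ⊢  Xaaaa[q1]a (head at position 5)
Step 6: δ(q1, a) = (q1, a, R)  ⊢  Xaaaaa[q1]□ (head at position 6)
Tape after 6 steps (ignoring surrounding blanks): Xaaaaa

Final answer: Tape: Xaaaaa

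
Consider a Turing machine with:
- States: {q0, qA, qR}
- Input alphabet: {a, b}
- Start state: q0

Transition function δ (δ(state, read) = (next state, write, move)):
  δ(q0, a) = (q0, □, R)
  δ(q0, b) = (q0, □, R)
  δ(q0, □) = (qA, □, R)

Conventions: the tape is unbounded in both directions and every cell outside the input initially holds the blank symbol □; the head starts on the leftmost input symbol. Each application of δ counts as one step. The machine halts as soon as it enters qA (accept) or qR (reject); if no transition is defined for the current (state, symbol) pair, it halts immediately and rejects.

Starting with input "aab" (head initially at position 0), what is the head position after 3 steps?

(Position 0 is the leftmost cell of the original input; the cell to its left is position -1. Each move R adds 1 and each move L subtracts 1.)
Step 0: [q0]aab (head at position 0)
Step 1: δ(q0, a) = (q0, □, R)  ⊢  □[q0]ab (head at position 1)
Step 2: δ(q0, a) = (q0, □, R)  ⊢  □□[q0]b (head at position 2)
Step 3: δ(q0, b) = (q0, □, R)  ⊢  □□□[q0]□ (head at position 3)
Head position after 3 steps: 3

Final answer: Position 3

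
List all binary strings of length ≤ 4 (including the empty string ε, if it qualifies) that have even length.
Checking every binary string of length 0 to 4:
  Length 0: accepted: ε | rejected: (none)
  Length 1: accepted: (none) | rejected: 0, 1
  Length 2: accepted: 00, 01, 10, 11 | rejected: (none)
  Length 3: accepted: (none) | rejected: 000, 001, 010, 011, 100, 101, 110, 111
  Length 4: accepted: 0000, 0001, 0010, 0011, 0100, 0101, 0110, 0111, 1000, 1001, 1010, 1011, 1100, 1101, 1110, 1111 | rejected: (none)
Total: 21 string(s).

Final answer: ε, 00, 01, 10, 11, 0000, 0001, 0010, 0011, 0100, 0101, 0110, 0111, 1000, 1001, 1010, 1011, 1100, 1101, 1110, 1111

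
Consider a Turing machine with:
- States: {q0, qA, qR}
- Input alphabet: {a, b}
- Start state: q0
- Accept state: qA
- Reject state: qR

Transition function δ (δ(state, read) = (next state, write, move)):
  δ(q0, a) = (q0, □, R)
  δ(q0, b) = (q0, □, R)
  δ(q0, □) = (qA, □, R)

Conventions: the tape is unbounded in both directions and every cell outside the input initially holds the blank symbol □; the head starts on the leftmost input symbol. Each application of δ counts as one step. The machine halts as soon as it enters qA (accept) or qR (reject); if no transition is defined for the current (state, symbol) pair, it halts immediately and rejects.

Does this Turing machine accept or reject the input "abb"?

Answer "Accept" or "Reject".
Step 0: [q0]abb (head at position 0)
Step 1: δ(q0, a) = (q0, □, R)  ⊢  □[q0]bb (head at position 1)
Step 2: δ(q0, b) = (q0, □, R)  ⊢  □□[q0]b (head at position 2)
Step 3: δ(q0, b) = (q0, □, R)  ⊢  □□□[q0]□ (head at position 3)
Step 4: δ(q0, □) = (qA, □, R)  ⊢  □□□□[qA]□ (head at position 4)
The machine is in qA, so it halts and accepts.

Final answer: Accept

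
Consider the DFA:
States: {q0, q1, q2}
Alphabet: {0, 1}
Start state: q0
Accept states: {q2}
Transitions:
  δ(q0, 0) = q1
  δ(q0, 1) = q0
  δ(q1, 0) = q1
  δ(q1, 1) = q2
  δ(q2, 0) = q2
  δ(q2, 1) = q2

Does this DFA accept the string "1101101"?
Processing string "1101101":
  q0 --1--> q0
  q0 --1--> q0
  q0 --0--> q1
  q1 --1--> q2
  q2 --1--> q2
  q2 --0--> q2
  q2 --1--> q2
Final state: q2
Accept states: {q2}
q2 is an accept state, so the string is accepted.

Final answer: Yes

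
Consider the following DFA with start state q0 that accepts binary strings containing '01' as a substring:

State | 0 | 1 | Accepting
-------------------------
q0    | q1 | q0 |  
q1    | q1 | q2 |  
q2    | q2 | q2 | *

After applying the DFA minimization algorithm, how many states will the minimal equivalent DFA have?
All 3 states are reachable from q0, so none can be removed as unreachable.
Table-filling: first mark every (accepting, non-accepting) pair as distinguishable (accepting: {q2}; non-accepting: {q0, q1}).
Round 1: (q0, q1) on '1' go to q0 and q2, already distinguishable → mark.
Every pair of states is distinguishable, so the DFA is already minimal.
Equivalence classes: {q0}, {q1}, {q2} → 3 states.

Final answer: 3 states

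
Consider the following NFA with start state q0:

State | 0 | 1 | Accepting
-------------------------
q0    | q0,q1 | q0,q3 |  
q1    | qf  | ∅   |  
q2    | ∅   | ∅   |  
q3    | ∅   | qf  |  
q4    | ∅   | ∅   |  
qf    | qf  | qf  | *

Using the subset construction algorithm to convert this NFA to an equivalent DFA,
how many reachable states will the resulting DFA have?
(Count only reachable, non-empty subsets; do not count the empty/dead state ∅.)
Start subset: {q0}
{q0}: on 0 → {q0, q1}, on 1 → {q0, q3}
{q0, q1}: on 0 → {q0, q1, qf}, on 1 → {q0, q3}
{q0, q3}: on 0 → {q0, q1}, on 1 → {q0, q3, qf}
{q0, q1, qf}: on 0 → {q0, q1, qf}, on 1 → {q0, q3, qf}
{q0, q3, qf}: on 0 → {q0, q1, qf}, on 1 → {q0, q3, qf}
Reachable non-empty subsets: {q0}, {q0, q1}, {q0, q3}, {q0, q1, qf}, {q0, q3, qf} — 5 in total.

Final answer: 5 states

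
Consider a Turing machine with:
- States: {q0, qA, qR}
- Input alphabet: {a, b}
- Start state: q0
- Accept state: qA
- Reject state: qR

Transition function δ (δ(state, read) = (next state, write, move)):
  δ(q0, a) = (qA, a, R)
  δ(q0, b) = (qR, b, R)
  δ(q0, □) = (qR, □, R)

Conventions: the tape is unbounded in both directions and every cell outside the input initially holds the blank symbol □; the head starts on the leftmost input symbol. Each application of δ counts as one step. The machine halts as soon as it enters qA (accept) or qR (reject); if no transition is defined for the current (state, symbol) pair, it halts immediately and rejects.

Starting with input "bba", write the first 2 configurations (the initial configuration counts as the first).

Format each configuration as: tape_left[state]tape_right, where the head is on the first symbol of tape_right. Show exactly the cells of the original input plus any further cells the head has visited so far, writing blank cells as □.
Step 0: [q0]bba (head at position 0)
Step 1: δ(q0, b) = (qR, b, R)  ⊢  b[qR]ba (head at position 1)

Final answer: [q0]bba ⊢ b[qR]ba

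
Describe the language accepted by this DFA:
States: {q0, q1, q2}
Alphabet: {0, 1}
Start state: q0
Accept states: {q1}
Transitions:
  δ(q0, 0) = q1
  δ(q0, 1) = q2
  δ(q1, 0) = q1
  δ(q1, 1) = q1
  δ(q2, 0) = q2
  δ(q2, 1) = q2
Analyzing the DFA structure:
Start state: q0
Accept states: {q1}
Interpreting what each state remembers (checking against the transitions):
  q0: nothing has been read yet
  q1: the first symbol was 0
  q2: the first symbol was 1 (trap state)
  δ(q0, 0): in q0 (nothing has been read yet), after reading 0 we have: the first symbol was 0 → q1
  δ(q0, 1): in q0 (nothing has been read yet), after reading 1 we have: the first symbol was 1 (trap state) → q2
  δ(q1, 0): in q1 (the first symbol was 0), after reading 0 we have: the first symbol was 0 → q1
  δ(q1, 1): in q1 (the first symbol was 0), after reading 1 we have: the first symbol was 0 → q1
  δ(q2, 0): in q2 (the first symbol was 1 (trap state)), after reading 0 we have: the first symbol was 1 (trap state) → q2
  δ(q2, 1): in q2 (the first symbol was 1 (trap state)), after reading 1 we have: the first symbol was 1 (trap state) → q2
A string is accepted iff it ends in {q1}, i.e. the first symbol was 0.
Language: All binary strings starting with 0

Final answer: All binary strings starting with 0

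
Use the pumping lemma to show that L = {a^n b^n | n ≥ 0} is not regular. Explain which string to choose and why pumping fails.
Language: L = {a^n b^n | n ≥ 0} (equal numbers of a's followed by b's)
Step 1: Assume for contradiction that L is regular, with pumping length p.
Step 2: Choose s = a^p b^p. Then s ∈ L (it has p a's followed by p b's) and |s| ≥ p.
Step 3: Consider any decomposition s = xyz with |xy| ≤ p and |y| > 0. Since |xy| ≤ p and the first p symbols of s are all a's, y = a^k for some k with 1 ≤ k ≤ p.
Step 4: Pumping up (i = 2): xy²z = a^(p+k) b^p, which has more a's than b's, so xy²z ∉ L.
This contradicts the pumping lemma, so L is not regular.

Final answer: Choose s = a^p b^p. Since |xy| ≤ p, y = a^k with k ≥ 1. Then xy²z = a^(p+k) b^p ∉ L.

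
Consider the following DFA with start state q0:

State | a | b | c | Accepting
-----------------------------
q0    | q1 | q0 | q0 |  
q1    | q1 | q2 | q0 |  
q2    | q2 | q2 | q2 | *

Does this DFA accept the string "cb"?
Start in q0.
Read 'c': q0 → q0
Read 'b': q0 → q0
Final state q0 is not accepting, so the string is rejected.

Final answer: No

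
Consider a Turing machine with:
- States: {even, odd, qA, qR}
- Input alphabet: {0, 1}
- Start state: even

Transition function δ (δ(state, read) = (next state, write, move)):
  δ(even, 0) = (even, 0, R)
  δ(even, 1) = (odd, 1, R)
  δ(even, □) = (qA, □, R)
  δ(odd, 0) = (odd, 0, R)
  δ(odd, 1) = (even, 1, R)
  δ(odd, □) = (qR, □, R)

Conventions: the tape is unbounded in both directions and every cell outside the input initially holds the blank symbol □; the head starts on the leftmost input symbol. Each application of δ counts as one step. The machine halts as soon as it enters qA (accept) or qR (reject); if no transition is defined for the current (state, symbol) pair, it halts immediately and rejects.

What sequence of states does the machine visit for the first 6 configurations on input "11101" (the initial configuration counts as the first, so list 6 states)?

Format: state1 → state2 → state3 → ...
Step 0: [even]11101 (head at position 0)
Step 1: δ(even, 1) = (odd, 1, R)  ⊢  1[odd]1101 (head at position 1)
Step 2: δ(odd, 1) = (even, 1, R)  ⊢  11[even]101 (head at position 2)
Step 3: δ(even, 1) = (odd, 1, R)  ⊢  111[odd]01 (head at position 3)
Step 4: δ(odd, 0) = (odd, 0, R)  ⊢  1110[odd]1 (head at position 4)
Step 5: δ(odd, 1) = (even, 1, R)  ⊢  11101[even]□ (head at position 5)
Reading off the states of these 6 configurations: even → odd → even → odd → odd → even

Final answer: even → odd → even → odd → odd → even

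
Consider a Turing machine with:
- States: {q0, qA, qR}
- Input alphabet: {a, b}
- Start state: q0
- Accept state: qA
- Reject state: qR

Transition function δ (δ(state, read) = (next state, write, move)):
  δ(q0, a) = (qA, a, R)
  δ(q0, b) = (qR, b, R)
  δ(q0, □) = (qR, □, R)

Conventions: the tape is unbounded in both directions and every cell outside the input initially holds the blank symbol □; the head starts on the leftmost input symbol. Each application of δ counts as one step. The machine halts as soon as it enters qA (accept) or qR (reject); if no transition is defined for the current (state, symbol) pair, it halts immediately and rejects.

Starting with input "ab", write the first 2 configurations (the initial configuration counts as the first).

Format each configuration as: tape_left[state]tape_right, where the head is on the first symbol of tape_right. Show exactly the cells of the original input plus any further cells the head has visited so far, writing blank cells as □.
Step 0: [q0]ab (head at position 0)
Step 1: δ(q0, a) = (qA, a, R)  ⊢  a[qA]b (head at position 1)

Final answer: [q0]ab ⊢ a[qA]b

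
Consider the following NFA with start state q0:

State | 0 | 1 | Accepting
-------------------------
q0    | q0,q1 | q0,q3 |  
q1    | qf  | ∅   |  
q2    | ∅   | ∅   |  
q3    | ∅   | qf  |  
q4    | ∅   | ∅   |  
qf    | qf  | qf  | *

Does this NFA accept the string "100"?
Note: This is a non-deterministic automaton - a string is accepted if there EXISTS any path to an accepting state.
Track the set of states the NFA could be in: start {q0}
Read '1': {q0} → {q0, q3}
Read '0': {q0, q3} → {q0, q1}
Read '0': {q0, q1} → {q0, q1, qf}
Final set {q0, q1, qf} contains accepting state(s) {qf} → accepted.

Final answer: Yes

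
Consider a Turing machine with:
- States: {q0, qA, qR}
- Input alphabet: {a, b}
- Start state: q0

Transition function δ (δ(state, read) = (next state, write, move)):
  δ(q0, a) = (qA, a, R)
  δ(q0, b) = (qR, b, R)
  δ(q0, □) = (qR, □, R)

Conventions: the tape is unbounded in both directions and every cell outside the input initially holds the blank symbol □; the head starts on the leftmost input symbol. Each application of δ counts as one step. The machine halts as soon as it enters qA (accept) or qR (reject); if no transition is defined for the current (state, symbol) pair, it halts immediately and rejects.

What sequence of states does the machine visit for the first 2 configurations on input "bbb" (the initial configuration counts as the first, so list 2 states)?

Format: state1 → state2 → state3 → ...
Step 0: [q0]bbb (head at position 0)
Step 1: δ(q0, b) = (qR, b, R)  ⊢  b[qR]bb (head at position 1)
Reading off the states of these 2 configurations: q0 → qR

Final answer: q0 → qR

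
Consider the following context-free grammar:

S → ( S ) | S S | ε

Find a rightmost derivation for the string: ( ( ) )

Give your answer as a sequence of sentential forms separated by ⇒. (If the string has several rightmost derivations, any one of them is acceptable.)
Start with S.
Step 1: the rightmost non-terminal is S; apply S → ( S ):  ( S )
Step 2: the rightmost non-terminal is S; apply S → ( S ):  ( ( S ) )
Step 3: the rightmost non-terminal is S; apply S → ε:  ( ( ) )

Final answer: S ⇒ ( S ) ⇒ ( ( S ) ) ⇒ ( ( ) )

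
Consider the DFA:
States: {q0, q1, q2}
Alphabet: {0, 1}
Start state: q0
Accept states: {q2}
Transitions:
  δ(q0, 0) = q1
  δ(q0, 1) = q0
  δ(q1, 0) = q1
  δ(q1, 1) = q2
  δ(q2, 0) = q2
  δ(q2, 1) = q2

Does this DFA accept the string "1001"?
Processing string "1001":
  q0 --1--> q0
  q0 --0--> q1
  q1 --0--> q1
  q1 --1--> q2
Final state: q2
Accept states: {q2}
q2 is an accept state, so the string is accepted.

Final answer: Yes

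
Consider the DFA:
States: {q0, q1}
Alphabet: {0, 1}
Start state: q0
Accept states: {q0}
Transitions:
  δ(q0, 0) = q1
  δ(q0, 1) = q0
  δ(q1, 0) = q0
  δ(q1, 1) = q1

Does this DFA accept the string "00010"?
Processing string "00010":
  q0 --0--> q1
  q1 --0--> q0
  q0 --0--> q1
  q1 --1--> q1
  q1 --0--> q0
Final state: q0
Accept states: {q0}
q0 is an accept state, so the string is accepted.

Final answer: Yes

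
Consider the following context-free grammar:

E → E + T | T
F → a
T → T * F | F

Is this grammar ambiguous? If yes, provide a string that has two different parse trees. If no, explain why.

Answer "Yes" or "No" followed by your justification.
This is the standard stratified expression grammar: '+' is introduced only by the left-recursive rule E → E + T and '*' only by the left-recursive rule T → T * F, with F → a. For any string, the last '+' must be the one produced at the root E (everything after it is a T containing no '+'), and likewise within each T the last '*' is produced at its root. This fixes the parse tree uniquely (left-associative, '*' binding tighter than '+'), so every string has exactly one parse tree.

Final answer: No - the grammar is unambiguous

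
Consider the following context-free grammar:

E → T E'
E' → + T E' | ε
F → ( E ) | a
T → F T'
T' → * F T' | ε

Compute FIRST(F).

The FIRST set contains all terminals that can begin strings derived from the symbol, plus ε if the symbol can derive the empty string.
FIRST(F): F → ( E ) contributes '(' and F → a contributes 'a', so FIRST(F) = {(, a}. F is not nullable.

Final answer: {(, a}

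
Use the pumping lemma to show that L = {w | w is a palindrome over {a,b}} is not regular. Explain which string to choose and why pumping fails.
Language: L = {w | w is a palindrome over {a,b}} (strings that read the same forwards and backwards)
Step 1: Assume for contradiction that L is regular, with pumping length p.
Step 2: Choose s = a^p b a^p. Then s ∈ L (it reads the same forwards and backwards) and |s| ≥ p.
Step 3: Consider any decomposition s = xyz with |xy| ≤ p and |y| > 0. Since |xy| ≤ p and the first p symbols of s are all a's, y = a^k for some k with 1 ≤ k ≤ p.
Step 4: Pumping up (i = 2): xy²z = a^(p+k) b a^p. Its reverse is a^p b a^(p+k) ≠ a^(p+k) b a^p (the single b is no longer in the middle), so xy²z is not a palindrome and xy²z ∉ L.
This contradicts the pumping lemma, so L is not regular.

Final answer: Choose s = a^p b a^p. Since |xy| ≤ p, y = a^k with k ≥ 1. Then xy²z = a^(p+k) b a^p is not a palindrome, so ∉ L.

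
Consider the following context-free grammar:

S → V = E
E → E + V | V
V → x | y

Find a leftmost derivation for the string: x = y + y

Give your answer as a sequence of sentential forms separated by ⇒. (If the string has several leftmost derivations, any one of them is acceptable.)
Start with S.
Step 1: the leftmost non-terminal is S; apply S → V = E:  V = E
Step 2: the leftmost non-terminal is V; apply V → x:  x = E
Step 3: the leftmost non-terminal is E; apply E → E + V:  x = E + V
Step 4: the leftmost non-terminal is E; apply E → V:  x = V + V
Step 5: the leftmost non-terminal is V; apply V → y:  x = y + V
Step 6: the leftmost non-terminal is V; apply V → y:  x = y + y

Final answer: S ⇒ V = E ⇒ x = E ⇒ x = E + V ⇒ x = V + V ⇒ x = y + V ⇒ x = y + y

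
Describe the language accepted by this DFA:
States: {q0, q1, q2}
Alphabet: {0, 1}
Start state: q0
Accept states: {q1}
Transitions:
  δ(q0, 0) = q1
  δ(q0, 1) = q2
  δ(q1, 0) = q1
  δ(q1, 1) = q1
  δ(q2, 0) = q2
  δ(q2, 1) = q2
Analyzing the DFA structure:
Start state: q0
Accept states: {q1}
Interpreting what each state remembers (checking against the transitions):
  q0: nothing has been read yet
  q1: the first symbol was 0
  q2: the first symbol was 1 (trap state)
  δ(q0, 0): in q0 (nothing has been read yet), after reading 0 we have: the first symbol was 0 → q1
  δ(q0, 1): in q0 (nothing has been read yet), after reading 1 we have: the first symbol was 1 (trap state) → q2
  δ(q1, 0): in q1 (the first symbol was 0), after reading 0 we have: the first symbol was 0 → q1
  δ(q1, 1): in q1 (the first symbol was 0), after reading 1 we have: the first symbol was 0 → q1
  δ(q2, 0): in q2 (the first symbol was 1 (trap state)), after reading 0 we have: the first symbol was 1 (trap state) → q2
  δ(q2, 1): in q2 (the first symbol was 1 (trap state)), after reading 1 we have: the first symbol was 1 (trap state) → q2
A string is accepted iff it ends in {q1}, i.e. the first symbol was 0.
Language: All binary strings starting with 0

Final answer: All binary strings starting with 0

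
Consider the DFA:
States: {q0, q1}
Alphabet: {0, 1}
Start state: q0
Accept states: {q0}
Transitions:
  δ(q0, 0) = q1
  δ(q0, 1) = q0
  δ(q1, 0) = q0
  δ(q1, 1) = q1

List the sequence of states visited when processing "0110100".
Starting at q0
Read '0': q0 -> q1
Read '1': q1 -> q1
Read '1': q1 -> q1
Read '0': q1 -> q0
Read '1': q0 -> q0
Read '0': q0 -> q1
Read '0': q1 -> q0

Final answer: q0 -> q1 -> q1 -> q1 -> q0 -> q0 -> q1 -> q0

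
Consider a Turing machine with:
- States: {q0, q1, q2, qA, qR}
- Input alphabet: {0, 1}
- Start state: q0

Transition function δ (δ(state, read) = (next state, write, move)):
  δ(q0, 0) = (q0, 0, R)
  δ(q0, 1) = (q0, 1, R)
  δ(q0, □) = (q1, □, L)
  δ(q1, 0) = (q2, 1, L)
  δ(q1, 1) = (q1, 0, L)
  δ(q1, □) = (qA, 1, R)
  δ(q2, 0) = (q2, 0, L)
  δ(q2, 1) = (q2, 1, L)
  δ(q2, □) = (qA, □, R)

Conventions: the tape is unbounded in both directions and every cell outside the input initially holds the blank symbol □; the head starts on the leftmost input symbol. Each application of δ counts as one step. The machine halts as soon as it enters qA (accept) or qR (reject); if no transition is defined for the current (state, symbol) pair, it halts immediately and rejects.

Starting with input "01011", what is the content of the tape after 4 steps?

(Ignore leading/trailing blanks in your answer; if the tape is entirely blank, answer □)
Step 0: [q0]01011 (head at position 0)
Step 1: δ(q0, 0) = (q0, 0, R)  ⊢  0[q0]1011 (head at position 1)
Step 2: δ(q0, 1) = (q0, 1, R)  ⊢  01[q0]011 (head at position 2)
Step 3: δ(q0, 0) = (q0, 0, R)  ⊢  010[q0]11 (head at position 3)
Step 4: δ(q0, 1) = (q0, 1, R)  ⊢  0101[q0]1 (head at position 4)
Tape after 4 steps (ignoring surrounding blanks): 01011

Final answer: Tape: 01011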